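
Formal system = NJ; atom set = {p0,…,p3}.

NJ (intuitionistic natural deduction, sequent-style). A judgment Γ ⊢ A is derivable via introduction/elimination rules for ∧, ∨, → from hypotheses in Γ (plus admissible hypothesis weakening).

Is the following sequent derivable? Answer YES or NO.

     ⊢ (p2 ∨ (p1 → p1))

Proof tree:
[∨I₂]  ⊢ (p2 ∨ (p1 → p1))
  [→I]  ⊢ (p1 → p1)
    [Ax] p1 ⊢ p1

Result: YES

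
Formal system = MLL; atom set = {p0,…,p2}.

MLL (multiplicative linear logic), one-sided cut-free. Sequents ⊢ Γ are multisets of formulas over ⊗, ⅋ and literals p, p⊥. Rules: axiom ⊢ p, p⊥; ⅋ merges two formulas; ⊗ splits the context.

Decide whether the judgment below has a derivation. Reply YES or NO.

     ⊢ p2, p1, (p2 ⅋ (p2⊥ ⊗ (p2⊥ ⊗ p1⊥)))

Derivation (root first):
[⅋]  ⊢ p2, p1, (p2 ⅋ (p2⊥ ⊗ (p2⊥ ⊗ p1⊥)))
  [⊗]  ⊢ p2, p2, p1, (p2⊥ ⊗ (p2⊥ ⊗ p1⊥))
    [Ax]  ⊢ p2, p2⊥
    [⊗]  ⊢ p2, p1, (p2⊥ ⊗ p1⊥)
      [Ax]  ⊢ p2, p2⊥
      [Ax]  ⊢ p1, p1⊥

Result: YES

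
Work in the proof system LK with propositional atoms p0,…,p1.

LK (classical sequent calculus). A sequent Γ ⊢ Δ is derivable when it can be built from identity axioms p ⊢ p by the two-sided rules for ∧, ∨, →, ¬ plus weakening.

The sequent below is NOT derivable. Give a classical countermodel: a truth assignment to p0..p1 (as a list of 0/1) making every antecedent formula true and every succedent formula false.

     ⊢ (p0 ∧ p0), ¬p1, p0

Enumerate valuations to refute Γ ⊢ Δ:
  v=00: Γ:[] Δ:[(p0 ∧ p0)=F, ¬p1=T, p0=F] refutes=False
  v=01: Γ:[] Δ:[(p0 ∧ p0)=F, ¬p1=F, p0=F] refutes=True  ← countermodel

Result: [0, 1]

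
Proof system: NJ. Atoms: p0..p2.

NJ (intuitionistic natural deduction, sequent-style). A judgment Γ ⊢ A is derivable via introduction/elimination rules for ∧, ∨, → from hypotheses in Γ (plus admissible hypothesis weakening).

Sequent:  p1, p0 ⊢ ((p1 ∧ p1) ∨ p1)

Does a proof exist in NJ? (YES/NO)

Derivation trace:
[Wk] p1, p0 ⊢ ((p1 ∧ p1) ∨ p1)
  [∨I₁] p1 ⊢ ((p1 ∧ p1) ∨ p1)
    [∧I] p1 ⊢ (p1 ∧ p1)
      [Ax] p1 ⊢ p1
      [Ax] p1 ⊢ p1

Result: YES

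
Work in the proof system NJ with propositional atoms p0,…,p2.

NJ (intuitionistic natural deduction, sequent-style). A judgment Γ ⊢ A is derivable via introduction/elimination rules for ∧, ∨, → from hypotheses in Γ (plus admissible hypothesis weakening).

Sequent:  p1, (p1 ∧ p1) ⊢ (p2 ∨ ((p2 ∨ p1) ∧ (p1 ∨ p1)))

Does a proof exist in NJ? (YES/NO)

Proof tree:
[∨I₂] p1, (p1 ∧ p1) ⊢ (p2 ∨ ((p2 ∨ p1) ∧ (p1 ∨ p1)))
  [Wk] p1, (p1 ∧ p1) ⊢ ((p2 ∨ p1) ∧ (p1 ∨ p1))
    [∧I] p1 ⊢ ((p2 ∨ p1) ∧ (p1 ∨ p1))
      [∨I₂] p1 ⊢ (p2 ∨ p1)
        [Ax] p1 ⊢ p1
      [∨I₁] p1 ⊢ (p1 ∨ p1)
        [Ax] p1 ⊢ p1

Result: YES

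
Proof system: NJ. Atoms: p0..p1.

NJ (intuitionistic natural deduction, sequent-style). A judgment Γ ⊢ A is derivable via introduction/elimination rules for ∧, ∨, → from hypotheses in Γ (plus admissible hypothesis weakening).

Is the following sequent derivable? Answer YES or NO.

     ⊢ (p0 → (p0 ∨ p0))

Derivation (root first):
[→I]  ⊢ (p0 → (p0 ∨ p0))
  [∨I₂] p0 ⊢ (p0 ∨ p0)
    [Ax] p0 ⊢ p0

Result: YES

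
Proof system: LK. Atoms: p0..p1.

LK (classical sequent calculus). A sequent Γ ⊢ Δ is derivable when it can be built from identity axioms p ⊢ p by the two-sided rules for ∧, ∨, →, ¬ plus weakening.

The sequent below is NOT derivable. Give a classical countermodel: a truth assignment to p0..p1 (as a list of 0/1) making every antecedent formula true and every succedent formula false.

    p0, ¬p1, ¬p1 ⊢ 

Truth-table refutation:
  v=00: Γ:[p0=F, ¬p1=T, ¬p1=T] Δ:[] refutes=False
  v=01: Γ:[p0=F, ¬p1=F, ¬p1=F] Δ:[] refutes=False
  v=10: Γ:[p0=T, ¬p1=T, ¬p1=T] Δ:[] refutes=True  ← countermodel

Result: [1, 0]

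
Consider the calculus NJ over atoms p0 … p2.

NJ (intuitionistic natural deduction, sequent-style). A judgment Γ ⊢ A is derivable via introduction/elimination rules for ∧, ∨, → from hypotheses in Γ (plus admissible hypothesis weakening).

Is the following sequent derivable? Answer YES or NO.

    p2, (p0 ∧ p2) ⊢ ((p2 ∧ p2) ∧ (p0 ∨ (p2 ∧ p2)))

Derivation trace:
[∧I] p2, (p0 ∧ p2) ⊢ ((p2 ∧ p2) ∧ (p0 ∨ (p2 ∧ p2)))
  [∧I] p2 ⊢ (p2 ∧ p2)
    [Ax] p2 ⊢ p2
    [Ax] p2 ⊢ p2
  [Wk] p2, (p0 ∧ p2) ⊢ (p0 ∨ (p2 ∧ p2))
    [∨I₂] p2 ⊢ (p0 ∨ (p2 ∧ p2))
      [∧I] p2 ⊢ (p2 ∧ p2)
        [Ax] p2 ⊢ p2
        [Ax] p2 ⊢ p2

Result: YES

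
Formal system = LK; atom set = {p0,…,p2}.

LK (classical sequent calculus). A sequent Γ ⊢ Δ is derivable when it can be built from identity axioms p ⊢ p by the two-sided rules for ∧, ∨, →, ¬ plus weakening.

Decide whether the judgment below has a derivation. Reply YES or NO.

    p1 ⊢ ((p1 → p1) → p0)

Truth-table refutation:
  v=000: Γ:[p1=F] Δ:[((p1 → p1) → p0)=F] refutes=False
  v=001: Γ:[p1=F] Δ:[((p1 → p1) → p0)=F] refutes=False
  v=010: Γ:[p1=T] Δ:[((p1 → p1) → p0)=F] refutes=True  ← countermodel

Result: NO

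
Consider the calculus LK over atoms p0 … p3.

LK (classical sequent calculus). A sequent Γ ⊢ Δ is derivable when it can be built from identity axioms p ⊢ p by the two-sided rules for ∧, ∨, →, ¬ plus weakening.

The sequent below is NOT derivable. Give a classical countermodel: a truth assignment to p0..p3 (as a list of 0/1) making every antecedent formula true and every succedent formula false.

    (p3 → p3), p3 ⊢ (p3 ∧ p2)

Truth-table refutation:
  v=0000: Γ:[(p3 → p3)=T, p3=F] Δ:[(p3 ∧ p2)=F] refutes=False
  v=0001: Γ:[(p3 → p3)=T, p3=T] Δ:[(p3 ∧ p2)=F] refutes=True  ← countermodel

Result: [0, 0, 0, 1]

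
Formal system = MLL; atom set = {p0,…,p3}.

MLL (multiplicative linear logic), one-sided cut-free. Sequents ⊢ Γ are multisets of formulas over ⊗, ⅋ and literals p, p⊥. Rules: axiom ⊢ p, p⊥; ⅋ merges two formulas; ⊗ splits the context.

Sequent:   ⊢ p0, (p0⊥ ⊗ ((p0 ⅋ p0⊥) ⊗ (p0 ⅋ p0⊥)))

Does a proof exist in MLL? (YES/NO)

Proof tree:
[⊗]  ⊢ p0, (p0⊥ ⊗ ((p0 ⅋ p0⊥) ⊗ (p0 ⅋ p0⊥)))
  [Ax]  ⊢ p0, p0⊥
  [⊗]  ⊢ ((p0 ⅋ p0⊥) ⊗ (p0 ⅋ p0⊥))
    [⅋]  ⊢ (p0 ⅋ p0⊥)
      [Ax]  ⊢ p0, p0⊥
    [⅋]  ⊢ (p0 ⅋ p0⊥)
      [Ax]  ⊢ p0, p0⊥

Result: YES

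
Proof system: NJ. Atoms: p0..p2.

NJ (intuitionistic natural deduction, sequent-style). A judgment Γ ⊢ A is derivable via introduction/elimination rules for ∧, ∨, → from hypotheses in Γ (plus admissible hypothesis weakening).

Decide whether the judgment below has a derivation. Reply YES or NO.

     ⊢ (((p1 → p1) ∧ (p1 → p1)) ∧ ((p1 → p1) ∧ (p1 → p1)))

Proof tree:
[∧I]  ⊢ (((p1 → p1) ∧ (p1 → p1)) ∧ ((p1 → p1) ∧ (p1 → p1)))
  [∧I]  ⊢ ((p1 → p1) ∧ (p1 → p1))
    [→I]  ⊢ (p1 → p1)
      [Ax] p1 ⊢ p1
    [→I]  ⊢ (p1 → p1)
      [Ax] p1 ⊢ p1
  [∧I]  ⊢ ((p1 → p1) ∧ (p1 → p1))
    [→I]  ⊢ (p1 → p1)
      [Ax] p1 ⊢ p1
    [→I]  ⊢ (p1 → p1)
      [Ax] p1 ⊢ p1

Result: YES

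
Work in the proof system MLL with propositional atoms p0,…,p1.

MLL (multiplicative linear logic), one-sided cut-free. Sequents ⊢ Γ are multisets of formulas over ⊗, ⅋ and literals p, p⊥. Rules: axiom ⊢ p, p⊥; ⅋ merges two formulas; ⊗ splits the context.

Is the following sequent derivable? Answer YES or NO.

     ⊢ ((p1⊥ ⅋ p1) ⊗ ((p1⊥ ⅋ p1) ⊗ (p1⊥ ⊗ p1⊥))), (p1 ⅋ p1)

Proof tree:
[⅋]  ⊢ ((p1⊥ ⅋ p1) ⊗ ((p1⊥ ⅋ p1) ⊗ (p1⊥ ⊗ p1⊥))), (p1 ⅋ p1)
  [⊗]  ⊢ p1, p1, ((p1⊥ ⅋ p1) ⊗ ((p1⊥ ⅋ p1) ⊗ (p1⊥ ⊗ p1⊥)))
    [⅋]  ⊢ (p1⊥ ⅋ p1)
      [Ax]  ⊢ p1, p1⊥
    [⊗]  ⊢ p1, p1, ((p1⊥ ⅋ p1) ⊗ (p1⊥ ⊗ p1⊥))
      [⅋]  ⊢ (p1⊥ ⅋ p1)
        [Ax]  ⊢ p1, p1⊥
      [⊗]  ⊢ p1, p1, (p1⊥ ⊗ p1⊥)
        [Ax]  ⊢ p1, p1⊥
        [Ax]  ⊢ p1, p1⊥

Result: YES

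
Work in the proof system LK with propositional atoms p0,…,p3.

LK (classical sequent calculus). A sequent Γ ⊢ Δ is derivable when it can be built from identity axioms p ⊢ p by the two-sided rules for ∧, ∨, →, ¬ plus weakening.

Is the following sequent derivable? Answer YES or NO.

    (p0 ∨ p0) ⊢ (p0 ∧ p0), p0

Proof tree:
[∨L] (p0 ∨ p0) ⊢ (p0 ∧ p0), p0
  [Ax] p0 ⊢ p0
  [∧R] p0 ⊢ (p0 ∧ p0)
    [Ax] p0 ⊢ p0
    [Ax] p0 ⊢ p0

Result: YES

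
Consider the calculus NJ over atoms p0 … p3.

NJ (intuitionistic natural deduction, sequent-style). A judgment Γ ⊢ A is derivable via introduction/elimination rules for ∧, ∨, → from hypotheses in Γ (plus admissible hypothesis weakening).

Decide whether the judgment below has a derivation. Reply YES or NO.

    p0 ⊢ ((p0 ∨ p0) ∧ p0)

Derivation trace:
[∧I] p0 ⊢ ((p0 ∨ p0) ∧ p0)
  [∨I₂] p0 ⊢ (p0 ∨ p0)
    [Ax] p0 ⊢ p0
  [Ax] p0 ⊢ p0

Result: YES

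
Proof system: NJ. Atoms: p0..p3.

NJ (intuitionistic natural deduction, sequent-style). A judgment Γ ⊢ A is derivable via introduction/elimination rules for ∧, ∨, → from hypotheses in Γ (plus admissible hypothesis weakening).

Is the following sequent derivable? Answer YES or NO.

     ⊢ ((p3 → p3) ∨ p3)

Derivation (root first):
[∨I₁]  ⊢ ((p3 → p3) ∨ p3)
  [→I]  ⊢ (p3 → p3)
    [Ax] p3 ⊢ p3

Result: YES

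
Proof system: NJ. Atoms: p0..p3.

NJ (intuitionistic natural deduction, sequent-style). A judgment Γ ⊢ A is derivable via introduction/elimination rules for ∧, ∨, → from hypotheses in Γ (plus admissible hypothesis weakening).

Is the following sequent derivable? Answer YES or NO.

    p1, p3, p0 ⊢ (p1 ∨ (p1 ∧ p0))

Proof tree:
[∨I₂] p1, p3, p0 ⊢ (p1 ∨ (p1 ∧ p0))
  [∧I] p1, p3, p0 ⊢ (p1 ∧ p0)
    [Wk] p1, p3 ⊢ p1
      [Ax] p1 ⊢ p1
    [Ax] p0 ⊢ p0

Result: YES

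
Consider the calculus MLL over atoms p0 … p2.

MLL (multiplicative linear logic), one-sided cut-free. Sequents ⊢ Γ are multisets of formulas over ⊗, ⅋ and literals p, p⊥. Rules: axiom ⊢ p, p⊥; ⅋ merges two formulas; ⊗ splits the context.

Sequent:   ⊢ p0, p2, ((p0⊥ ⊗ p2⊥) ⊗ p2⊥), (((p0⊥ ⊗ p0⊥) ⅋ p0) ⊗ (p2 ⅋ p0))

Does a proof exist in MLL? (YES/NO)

Derivation (root first):
[⊗]  ⊢ p0, p2, ((p0⊥ ⊗ p2⊥) ⊗ p2⊥), (((p0⊥ ⊗ p0⊥) ⅋ p0) ⊗ (p2 ⅋ p0))
  [⅋]  ⊢ p0, ((p0⊥ ⊗ p0⊥) ⅋ p0)
    [⊗]  ⊢ p0, p0, (p0⊥ ⊗ p0⊥)
      [Ax]  ⊢ p0, p0⊥
      [Ax]  ⊢ p0, p0⊥
  [⅋]  ⊢ p2, ((p0⊥ ⊗ p2⊥) ⊗ p2⊥), (p2 ⅋ p0)
    [⊗]  ⊢ p0, p2, p2, ((p0⊥ ⊗ p2⊥) ⊗ p2⊥)
      [⊗]  ⊢ p0, p2, (p0⊥ ⊗ p2⊥)
        [Ax]  ⊢ p0, p0⊥
        [Ax]  ⊢ p2, p2⊥
      [Ax]  ⊢ p2, p2⊥

Result: YES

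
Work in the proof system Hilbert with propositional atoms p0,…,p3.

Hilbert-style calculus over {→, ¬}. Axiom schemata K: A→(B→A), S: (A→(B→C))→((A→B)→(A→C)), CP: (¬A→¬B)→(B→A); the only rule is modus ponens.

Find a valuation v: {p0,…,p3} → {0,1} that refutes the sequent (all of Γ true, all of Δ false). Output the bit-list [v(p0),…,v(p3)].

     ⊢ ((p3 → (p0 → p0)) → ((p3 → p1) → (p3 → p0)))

Search for a countermodel by truth-table:
  v=0000: Γ:[] Δ:[((p3 → (p0 → p0)) → ((p3 → p1) → (p3 → p0)))=T] refutes=False
  v=0001: Γ:[] Δ:[((p3 → (p0 → p0)) → ((p3 → p1) → (p3 → p0)))=T] refutes=False
  v=0010: Γ:[] Δ:[((p3 → (p0 → p0)) → ((p3 → p1) → (p3 → p0)))=T] refutes=False
  v=0011: Γ:[] Δ:[((p3 → (p0 → p0)) → ((p3 → p1) → (p3 → p0)))=T] refutes=False
  v=0100: Γ:[] Δ:[((p3 → (p0 → p0)) → ((p3 → p1) → (p3 → p0)))=T] refutes=False
  v=0101: Γ:[] Δ:[((p3 → (p0 → p0)) → ((p3 → p1) → (p3 → p0)))=F] refutes=True  ← countermodel

Result: [0, 1, 0, 1]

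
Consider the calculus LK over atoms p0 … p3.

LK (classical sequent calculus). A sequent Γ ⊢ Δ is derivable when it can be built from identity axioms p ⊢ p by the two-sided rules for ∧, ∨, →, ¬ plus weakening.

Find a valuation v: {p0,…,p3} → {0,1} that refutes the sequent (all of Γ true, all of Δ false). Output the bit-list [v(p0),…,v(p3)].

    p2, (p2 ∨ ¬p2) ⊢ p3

Search for a countermodel by truth-table:
  v=0000: Γ:[p2=F, (p2 ∨ ¬p2)=T] Δ:[p3=F] refutes=False
  v=0001: Γ:[p2=F, (p2 ∨ ¬p2)=T] Δ:[p3=T] refutes=False
  v=0010: Γ:[p2=T, (p2 ∨ ¬p2)=T] Δ:[p3=F] refutes=True  ← countermodel

Result: [0, 0, 1, 0]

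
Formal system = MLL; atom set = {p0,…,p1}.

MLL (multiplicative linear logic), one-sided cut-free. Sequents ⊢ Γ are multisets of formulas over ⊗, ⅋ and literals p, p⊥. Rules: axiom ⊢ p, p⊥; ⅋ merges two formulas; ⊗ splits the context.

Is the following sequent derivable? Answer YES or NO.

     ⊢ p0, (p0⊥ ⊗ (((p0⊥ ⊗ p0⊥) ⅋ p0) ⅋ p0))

Derivation trace:
[⊗]  ⊢ p0, (p0⊥ ⊗ (((p0⊥ ⊗ p0⊥) ⅋ p0) ⅋ p0))
  [Ax]  ⊢ p0, p0⊥
  [⅋]  ⊢ (((p0⊥ ⊗ p0⊥) ⅋ p0) ⅋ p0)
    [⅋]  ⊢ p0, ((p0⊥ ⊗ p0⊥) ⅋ p0)
      [⊗]  ⊢ p0, p0, (p0⊥ ⊗ p0⊥)
        [Ax]  ⊢ p0, p0⊥
        [Ax]  ⊢ p0, p0⊥

Result: YES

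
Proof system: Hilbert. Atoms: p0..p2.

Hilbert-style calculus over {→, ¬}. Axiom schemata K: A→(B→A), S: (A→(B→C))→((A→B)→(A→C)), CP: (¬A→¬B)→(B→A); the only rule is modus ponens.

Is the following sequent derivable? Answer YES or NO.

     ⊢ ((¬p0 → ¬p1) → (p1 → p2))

Enumerate valuations to refute Γ ⊢ Δ:
  v=000: Γ:[] Δ:[((¬p0 → ¬p1) → (p1 → p2))=T] refutes=False
  v=001: Γ:[] Δ:[((¬p0 → ¬p1) → (p1 → p2))=T] refutes=False
  v=010: Γ:[] Δ:[((¬p0 → ¬p1) → (p1 → p2))=T] refutes=False
  v=011: Γ:[] Δ:[((¬p0 → ¬p1) → (p1 → p2))=T] refutes=False
  v=100: Γ:[] Δ:[((¬p0 → ¬p1) → (p1 → p2))=T] refutes=False
  v=101: Γ:[] Δ:[((¬p0 → ¬p1) → (p1 → p2))=T] refutes=False
  v=110: Γ:[] Δ:[((¬p0 → ¬p1) → (p1 → p2))=F] refutes=True  ← countermodel

Result: NO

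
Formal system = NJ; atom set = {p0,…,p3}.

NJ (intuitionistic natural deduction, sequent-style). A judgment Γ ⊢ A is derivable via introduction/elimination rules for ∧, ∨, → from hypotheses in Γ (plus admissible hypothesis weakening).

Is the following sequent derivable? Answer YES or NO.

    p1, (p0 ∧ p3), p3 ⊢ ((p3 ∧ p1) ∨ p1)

Derivation trace:
[∨I₁] p1, (p0 ∧ p3), p3 ⊢ ((p3 ∧ p1) ∨ p1)
  [∧I] p1, (p0 ∧ p3), p3 ⊢ (p3 ∧ p1)
    [Wk] p3, (p0 ∧ p3) ⊢ p3
      [Ax] p3 ⊢ p3
    [Ax] p1 ⊢ p1

Result: YES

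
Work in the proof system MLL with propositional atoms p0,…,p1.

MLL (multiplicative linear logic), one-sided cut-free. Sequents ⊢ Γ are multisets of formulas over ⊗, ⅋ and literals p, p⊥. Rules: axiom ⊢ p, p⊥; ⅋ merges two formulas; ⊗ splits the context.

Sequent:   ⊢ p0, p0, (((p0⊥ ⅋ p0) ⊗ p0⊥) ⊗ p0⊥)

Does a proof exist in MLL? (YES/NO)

Derivation trace:
[⊗]  ⊢ p0, p0, (((p0⊥ ⅋ p0) ⊗ p0⊥) ⊗ p0⊥)
  [⊗]  ⊢ p0, ((p0⊥ ⅋ p0) ⊗ p0⊥)
    [⅋]  ⊢ (p0⊥ ⅋ p0)
      [Ax]  ⊢ p0, p0⊥
    [Ax]  ⊢ p0, p0⊥
  [Ax]  ⊢ p0, p0⊥

Result: YES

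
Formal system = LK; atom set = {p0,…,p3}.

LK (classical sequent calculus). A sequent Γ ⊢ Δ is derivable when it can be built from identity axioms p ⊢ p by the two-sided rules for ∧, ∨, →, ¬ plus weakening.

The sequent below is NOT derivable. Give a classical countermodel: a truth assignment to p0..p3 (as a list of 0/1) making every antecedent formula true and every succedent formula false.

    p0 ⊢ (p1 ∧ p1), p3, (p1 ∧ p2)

Enumerate valuations to refute Γ ⊢ Δ:
  v=0000: Γ:[p0=F] Δ:[(p1 ∧ p1)=F, p3=F, (p1 ∧ p2)=F] refutes=False
  v=0001: Γ:[p0=F] Δ:[(p1 ∧ p1)=F, p3=T, (p1 ∧ p2)=F] refutes=False
  v=0010: Γ:[p0=F] Δ:[(p1 ∧ p1)=F, p3=F, (p1 ∧ p2)=F] refutes=False
  v=0011: Γ:[p0=F] Δ:[(p1 ∧ p1)=F, p3=T, (p1 ∧ p2)=F] refutes=False
  v=0100: Γ:[p0=F] Δ:[(p1 ∧ p1)=T, p3=F, (p1 ∧ p2)=F] refutes=False
  v=0101: Γ:[p0=F] Δ:[(p1 ∧ p1)=T, p3=T, (p1 ∧ p2)=F] refutes=False
  v=0110: Γ:[p0=F] Δ:[(p1 ∧ p1)=T, p3=F, (p1 ∧ p2)=T] refutes=False
  v=0111: Γ:[p0=F] Δ:[(p1 ∧ p1)=T, p3=T, (p1 ∧ p2)=T] refutes=False
  v=1000: Γ:[p0=T] Δ:[(p1 ∧ p1)=F, p3=F, (p1 ∧ p2)=F] refutes=True  ← countermodel

Result: [1, 0, 0, 0]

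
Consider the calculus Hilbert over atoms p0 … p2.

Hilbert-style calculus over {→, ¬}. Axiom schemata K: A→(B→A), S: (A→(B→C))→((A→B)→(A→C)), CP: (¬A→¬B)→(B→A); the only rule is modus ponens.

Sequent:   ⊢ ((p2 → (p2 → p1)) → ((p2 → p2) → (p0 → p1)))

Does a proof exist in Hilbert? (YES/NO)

Enumerate valuations to refute Γ ⊢ Δ:
  v=000: Γ:[] Δ:[((p2 → (p2 → p1)) → ((p2 → p2) → (p0 → p1)))=T] refutes=False
  v=001: Γ:[] Δ:[((p2 → (p2 → p1)) → ((p2 → p2) → (p0 → p1)))=T] refutes=False
  v=010: Γ:[] Δ:[((p2 → (p2 → p1)) → ((p2 → p2) → (p0 → p1)))=T] refutes=False
  v=011: Γ:[] Δ:[((p2 → (p2 → p1)) → ((p2 → p2) → (p0 → p1)))=T] refutes=False
  v=100: Γ:[] Δ:[((p2 → (p2 → p1)) → ((p2 → p2) → (p0 → p1)))=F] refutes=True  ← countermodel

Result: NO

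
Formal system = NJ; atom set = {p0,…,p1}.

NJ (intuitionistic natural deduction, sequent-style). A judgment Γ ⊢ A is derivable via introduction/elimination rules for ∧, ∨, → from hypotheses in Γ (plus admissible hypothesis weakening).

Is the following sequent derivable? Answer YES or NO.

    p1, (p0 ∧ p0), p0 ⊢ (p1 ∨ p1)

Derivation trace:
[Wk] p1, (p0 ∧ p0), p0 ⊢ (p1 ∨ p1)
  [∨I₁] p1, (p0 ∧ p0) ⊢ (p1 ∨ p1)
    [Wk] p1, (p0 ∧ p0) ⊢ p1
      [Ax] p1 ⊢ p1

Result: YES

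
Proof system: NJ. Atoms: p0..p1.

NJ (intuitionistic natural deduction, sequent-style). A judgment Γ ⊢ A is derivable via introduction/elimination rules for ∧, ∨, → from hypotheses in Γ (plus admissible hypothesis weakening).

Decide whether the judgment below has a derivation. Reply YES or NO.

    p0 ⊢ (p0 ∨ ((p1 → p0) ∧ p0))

Proof tree:
[∨I₂] p0 ⊢ (p0 ∨ ((p1 → p0) ∧ p0))
  [∧I] p0 ⊢ ((p1 → p0) ∧ p0)
    [→I] p0 ⊢ (p1 → p0)
      [Wk] p0, p1 ⊢ p0
        [Ax] p0 ⊢ p0
    [Ax] p0 ⊢ p0

Result: YES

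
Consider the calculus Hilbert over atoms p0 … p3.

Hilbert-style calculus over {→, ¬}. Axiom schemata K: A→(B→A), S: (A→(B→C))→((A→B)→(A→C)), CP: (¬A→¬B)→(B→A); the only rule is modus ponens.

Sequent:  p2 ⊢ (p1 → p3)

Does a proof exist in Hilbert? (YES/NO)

Search for a countermodel by truth-table:
  v=0000: Γ:[p2=F] Δ:[(p1 → p3)=T] refutes=False
  v=0001: Γ:[p2=F] Δ:[(p1 → p3)=T] refutes=False
  v=0010: Γ:[p2=T] Δ:[(p1 → p3)=T] refutes=False
  v=0011: Γ:[p2=T] Δ:[(p1 → p3)=T] refutes=False
  v=0100: Γ:[p2=F] Δ:[(p1 → p3)=F] refutes=False
  v=0101: Γ:[p2=F] Δ:[(p1 → p3)=T] refutes=False
  v=0110: Γ:[p2=T] Δ:[(p1 → p3)=F] refutes=True  ← countermodel

Result: NO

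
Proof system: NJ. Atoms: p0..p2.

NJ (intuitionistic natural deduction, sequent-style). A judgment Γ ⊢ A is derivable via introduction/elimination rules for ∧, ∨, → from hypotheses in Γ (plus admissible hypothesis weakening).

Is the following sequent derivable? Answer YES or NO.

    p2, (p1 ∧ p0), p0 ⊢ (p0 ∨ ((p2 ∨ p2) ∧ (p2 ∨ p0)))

Derivation (root first):
[∨I₂] p2, (p1 ∧ p0), p0 ⊢ (p0 ∨ ((p2 ∨ p2) ∧ (p2 ∨ p0)))
  [∧I] p2, (p1 ∧ p0), p0 ⊢ ((p2 ∨ p2) ∧ (p2 ∨ p0))
    [∨I₂] p2, (p1 ∧ p0) ⊢ (p2 ∨ p2)
      [Wk] p2, (p1 ∧ p0) ⊢ p2
        [Ax] p2 ⊢ p2
    [∨I₁] p2, p0 ⊢ (p2 ∨ p0)
      [Wk] p2, p0 ⊢ p2
        [Ax] p2 ⊢ p2

Result: YES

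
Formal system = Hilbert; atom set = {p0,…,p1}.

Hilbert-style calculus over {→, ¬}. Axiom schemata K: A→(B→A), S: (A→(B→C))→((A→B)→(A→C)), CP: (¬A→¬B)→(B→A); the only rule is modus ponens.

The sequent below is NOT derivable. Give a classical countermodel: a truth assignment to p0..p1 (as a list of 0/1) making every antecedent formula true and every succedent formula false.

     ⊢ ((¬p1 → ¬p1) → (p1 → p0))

Enumerate valuations to refute Γ ⊢ Δ:
  v=00: Γ:[] Δ:[((¬p1 → ¬p1) → (p1 → p0))=T] refutes=False
  v=01: Γ:[] Δ:[((¬p1 → ¬p1) → (p1 → p0))=F] refutes=True  ← countermodel

Result: [0, 1]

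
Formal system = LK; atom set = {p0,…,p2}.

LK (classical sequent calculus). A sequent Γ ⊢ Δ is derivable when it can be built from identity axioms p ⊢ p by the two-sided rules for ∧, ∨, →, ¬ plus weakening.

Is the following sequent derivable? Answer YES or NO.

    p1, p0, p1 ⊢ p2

Enumerate valuations to refute Γ ⊢ Δ:
  v=000: Γ:[p1=F, p0=F, p1=F] Δ:[p2=F] refutes=False
  v=001: Γ:[p1=F, p0=F, p1=F] Δ:[p2=T] refutes=False
  v=010: Γ:[p1=T, p0=F, p1=T] Δ:[p2=F] refutes=False
  v=011: Γ:[p1=T, p0=F, p1=T] Δ:[p2=T] refutes=False
  v=100: Γ:[p1=F, p0=T, p1=F] Δ:[p2=F] refutes=False
  v=101: Γ:[p1=F, p0=T, p1=F] Δ:[p2=T] refutes=False
  v=110: Γ:[p1=T, p0=T, p1=T] Δ:[p2=F] refutes=True  ← countermodel

Result: NO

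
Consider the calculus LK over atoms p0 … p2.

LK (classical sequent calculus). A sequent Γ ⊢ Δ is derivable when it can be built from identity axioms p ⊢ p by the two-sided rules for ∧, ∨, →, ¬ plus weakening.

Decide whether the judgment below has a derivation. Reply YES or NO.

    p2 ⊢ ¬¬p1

Enumerate valuations to refute Γ ⊢ Δ:
  v=000: Γ:[p2=F] Δ:[¬¬p1=F] refutes=False
  v=001: Γ:[p2=T] Δ:[¬¬p1=F] refutes=True  ← countermodel

Result: NO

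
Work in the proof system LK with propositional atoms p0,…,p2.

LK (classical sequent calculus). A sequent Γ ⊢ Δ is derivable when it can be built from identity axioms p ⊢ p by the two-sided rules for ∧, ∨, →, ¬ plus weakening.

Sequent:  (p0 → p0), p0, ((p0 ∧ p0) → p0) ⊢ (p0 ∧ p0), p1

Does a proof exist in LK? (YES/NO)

Derivation (root first):
[WR] (p0 → p0), p0, ((p0 ∧ p0) → p0) ⊢ (p0 ∧ p0), p1
  [→L] (p0 → p0), p0, ((p0 ∧ p0) → p0) ⊢ (p0 ∧ p0)
    [→L] p0, (p0 → p0) ⊢ (p0 ∧ p0)
      [Ax] p0 ⊢ p0
      [∧R] p0 ⊢ (p0 ∧ p0)
        [Ax] p0 ⊢ p0
        [Ax] p0 ⊢ p0
    [∧R] p0 ⊢ (p0 ∧ p0)
      [Ax] p0 ⊢ p0
      [Ax] p0 ⊢ p0

Result: YES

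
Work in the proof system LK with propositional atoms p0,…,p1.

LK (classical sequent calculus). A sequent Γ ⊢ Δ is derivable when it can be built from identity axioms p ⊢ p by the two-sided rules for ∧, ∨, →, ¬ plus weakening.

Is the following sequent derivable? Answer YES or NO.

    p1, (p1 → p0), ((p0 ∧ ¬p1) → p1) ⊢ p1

Derivation trace:
[→L] p1, (p1 → p0), ((p0 ∧ ¬p1) → p1) ⊢ p1
  [∧R] p1, (p1 → p0) ⊢ p1, (p0 ∧ ¬p1)
    [→L] p1, (p1 → p0) ⊢ p0
      [Ax] p1 ⊢ p1
      [Ax] p0 ⊢ p0
    [¬R]  ⊢ p1, ¬p1
      [Ax] p1 ⊢ p1
  [Ax] p1 ⊢ p1

Result: YES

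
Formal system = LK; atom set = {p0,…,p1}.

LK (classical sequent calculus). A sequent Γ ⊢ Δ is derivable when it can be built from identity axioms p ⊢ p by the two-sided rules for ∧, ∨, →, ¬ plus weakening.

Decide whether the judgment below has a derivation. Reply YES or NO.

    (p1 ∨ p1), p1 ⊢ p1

Derivation trace:
[WL] (p1 ∨ p1), p1 ⊢ p1
  [∨L] (p1 ∨ p1) ⊢ p1
    [Ax] p1 ⊢ p1
    [Ax] p1 ⊢ p1

Result: YES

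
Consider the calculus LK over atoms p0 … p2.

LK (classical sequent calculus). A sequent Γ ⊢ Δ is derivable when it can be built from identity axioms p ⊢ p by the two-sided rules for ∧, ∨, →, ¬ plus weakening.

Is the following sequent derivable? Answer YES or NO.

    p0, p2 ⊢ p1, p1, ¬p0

Truth-table refutation:
  v=000: Γ:[p0=F, p2=F] Δ:[p1=F, p1=F, ¬p0=T] refutes=False
  v=001: Γ:[p0=F, p2=T] Δ:[p1=F, p1=F, ¬p0=T] refutes=False
  v=010: Γ:[p0=F, p2=F] Δ:[p1=T, p1=T, ¬p0=T] refutes=False
  v=011: Γ:[p0=F, p2=T] Δ:[p1=T, p1=T, ¬p0=T] refutes=False
  v=100: Γ:[p0=T, p2=F] Δ:[p1=F, p1=F, ¬p0=F] refutes=False
  v=101: Γ:[p0=T, p2=T] Δ:[p1=F, p1=F, ¬p0=F] refutes=True  ← countermodel

Result: NO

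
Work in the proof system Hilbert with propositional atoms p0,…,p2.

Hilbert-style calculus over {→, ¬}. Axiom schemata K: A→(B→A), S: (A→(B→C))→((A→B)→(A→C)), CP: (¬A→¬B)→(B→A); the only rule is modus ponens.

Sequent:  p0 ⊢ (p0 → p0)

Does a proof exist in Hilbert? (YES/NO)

Derivation (root first):
[MP] p0 ⊢ (p0 → p0)
  [K]  ⊢ (p0 → (p0 → p0))
  [MP] p0 ⊢ p0
    [MP] p0 ⊢ (p0 → p0)
      [K]  ⊢ (p0 → (p0 → p0))
      [Hyp] p0 ⊢ p0
    [Hyp] p0 ⊢ p0

Result: YES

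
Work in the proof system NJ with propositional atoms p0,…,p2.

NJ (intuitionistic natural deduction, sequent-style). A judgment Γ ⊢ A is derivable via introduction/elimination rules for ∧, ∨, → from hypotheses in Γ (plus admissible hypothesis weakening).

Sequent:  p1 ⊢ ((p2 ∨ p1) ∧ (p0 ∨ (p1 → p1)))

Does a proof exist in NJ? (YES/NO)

Proof tree:
[∧I] p1 ⊢ ((p2 ∨ p1) ∧ (p0 ∨ (p1 → p1)))
  [∨I₂] p1 ⊢ (p2 ∨ p1)
    [Ax] p1 ⊢ p1
  [∨I₂]  ⊢ (p0 ∨ (p1 → p1))
    [→I]  ⊢ (p1 → p1)
      [Ax] p1 ⊢ p1

Result: YES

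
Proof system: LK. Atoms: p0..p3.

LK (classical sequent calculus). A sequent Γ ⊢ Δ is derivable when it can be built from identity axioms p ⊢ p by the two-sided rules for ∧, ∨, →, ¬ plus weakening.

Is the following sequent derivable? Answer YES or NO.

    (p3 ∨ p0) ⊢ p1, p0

Truth-table refutation:
  v=0000: Γ:[(p3 ∨ p0)=F] Δ:[p1=F, p0=F] refutes=False
  v=0001: Γ:[(p3 ∨ p0)=T] Δ:[p1=F, p0=F] refutes=True  ← countermodel

Result: NO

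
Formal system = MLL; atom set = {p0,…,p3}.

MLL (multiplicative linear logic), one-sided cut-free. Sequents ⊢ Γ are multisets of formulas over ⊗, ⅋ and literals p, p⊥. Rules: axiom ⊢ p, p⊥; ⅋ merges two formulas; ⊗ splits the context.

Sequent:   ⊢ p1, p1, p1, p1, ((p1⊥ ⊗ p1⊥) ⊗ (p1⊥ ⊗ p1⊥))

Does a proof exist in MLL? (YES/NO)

Derivation trace:
[⊗]  ⊢ p1, p1, p1, p1, ((p1⊥ ⊗ p1⊥) ⊗ (p1⊥ ⊗ p1⊥))
  [⊗]  ⊢ p1, p1, (p1⊥ ⊗ p1⊥)
    [Ax]  ⊢ p1, p1⊥
    [Ax]  ⊢ p1, p1⊥
  [⊗]  ⊢ p1, p1, (p1⊥ ⊗ p1⊥)
    [Ax]  ⊢ p1, p1⊥
    [Ax]  ⊢ p1, p1⊥

Result: YES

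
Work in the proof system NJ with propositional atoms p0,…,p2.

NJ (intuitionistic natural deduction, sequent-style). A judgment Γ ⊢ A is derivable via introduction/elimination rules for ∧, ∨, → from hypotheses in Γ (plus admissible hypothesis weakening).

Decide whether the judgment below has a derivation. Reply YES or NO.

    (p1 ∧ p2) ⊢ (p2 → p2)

Derivation (root first):
[Wk] (p1 ∧ p2) ⊢ (p2 → p2)
  [→I]  ⊢ (p2 → p2)
    [Ax] p2 ⊢ p2

Result: YES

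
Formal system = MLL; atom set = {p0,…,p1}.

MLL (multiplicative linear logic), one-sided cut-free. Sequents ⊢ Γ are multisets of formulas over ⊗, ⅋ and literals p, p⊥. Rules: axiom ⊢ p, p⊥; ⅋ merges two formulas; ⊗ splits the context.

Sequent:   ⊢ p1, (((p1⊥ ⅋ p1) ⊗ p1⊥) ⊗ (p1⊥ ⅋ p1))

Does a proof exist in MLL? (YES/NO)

Proof tree:
[⊗]  ⊢ p1, (((p1⊥ ⅋ p1) ⊗ p1⊥) ⊗ (p1⊥ ⅋ p1))
  [⊗]  ⊢ p1, ((p1⊥ ⅋ p1) ⊗ p1⊥)
    [⅋]  ⊢ (p1⊥ ⅋ p1)
      [Ax]  ⊢ p1, p1⊥
    [Ax]  ⊢ p1, p1⊥
  [⅋]  ⊢ (p1⊥ ⅋ p1)
    [Ax]  ⊢ p1, p1⊥

Result: YES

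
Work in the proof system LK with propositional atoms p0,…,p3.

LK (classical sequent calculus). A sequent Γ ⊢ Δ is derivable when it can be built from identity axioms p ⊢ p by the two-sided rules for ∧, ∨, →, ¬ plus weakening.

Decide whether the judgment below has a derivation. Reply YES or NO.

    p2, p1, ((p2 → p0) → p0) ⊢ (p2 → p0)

Search for a countermodel by truth-table:
  v=0000: Γ:[p2=F, p1=F, ((p2 → p0) → p0)=F] Δ:[(p2 → p0)=T] refutes=False
  v=0001: Γ:[p2=F, p1=F, ((p2 → p0) → p0)=F] Δ:[(p2 → p0)=T] refutes=False
  v=0010: Γ:[p2=T, p1=F, ((p2 → p0) → p0)=T] Δ:[(p2 → p0)=F] refutes=False
  v=0011: Γ:[p2=T, p1=F, ((p2 → p0) → p0)=T] Δ:[(p2 → p0)=F] refutes=False
  v=0100: Γ:[p2=F, p1=T, ((p2 → p0) → p0)=F] Δ:[(p2 → p0)=T] refutes=False
  v=0101: Γ:[p2=F, p1=T, ((p2 → p0) → p0)=F] Δ:[(p2 → p0)=T] refutes=False
  v=0110: Γ:[p2=T, p1=T, ((p2 → p0) → p0)=T] Δ:[(p2 → p0)=F] refutes=True  ← countermodel

Result: NO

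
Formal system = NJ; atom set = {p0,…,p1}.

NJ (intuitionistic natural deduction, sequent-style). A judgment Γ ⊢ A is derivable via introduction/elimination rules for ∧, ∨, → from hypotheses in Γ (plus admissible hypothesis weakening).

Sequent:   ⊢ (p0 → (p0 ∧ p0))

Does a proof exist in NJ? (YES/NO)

Proof tree:
[→I]  ⊢ (p0 → (p0 ∧ p0))
  [∧I] p0 ⊢ (p0 ∧ p0)
    [Ax] p0 ⊢ p0
    [Ax] p0 ⊢ p0

Result: YES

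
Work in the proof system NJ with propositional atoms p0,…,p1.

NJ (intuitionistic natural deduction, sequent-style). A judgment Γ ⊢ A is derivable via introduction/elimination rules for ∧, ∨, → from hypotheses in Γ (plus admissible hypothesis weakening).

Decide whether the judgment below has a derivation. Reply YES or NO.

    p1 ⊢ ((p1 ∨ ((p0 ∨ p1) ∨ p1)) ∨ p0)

Proof tree:
[∨I₁] p1 ⊢ ((p1 ∨ ((p0 ∨ p1) ∨ p1)) ∨ p0)
  [∨I₂] p1 ⊢ (p1 ∨ ((p0 ∨ p1) ∨ p1))
    [∨I₁] p1 ⊢ ((p0 ∨ p1) ∨ p1)
      [∨I₂] p1 ⊢ (p0 ∨ p1)
        [Ax] p1 ⊢ p1

Result: YES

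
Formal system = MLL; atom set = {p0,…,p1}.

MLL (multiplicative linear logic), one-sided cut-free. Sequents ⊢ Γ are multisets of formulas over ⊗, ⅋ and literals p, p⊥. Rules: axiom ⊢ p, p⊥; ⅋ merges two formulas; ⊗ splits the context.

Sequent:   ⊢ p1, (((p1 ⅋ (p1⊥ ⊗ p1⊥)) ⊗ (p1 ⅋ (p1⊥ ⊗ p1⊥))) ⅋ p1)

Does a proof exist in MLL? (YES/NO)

Derivation trace:
[⅋]  ⊢ p1, (((p1 ⅋ (p1⊥ ⊗ p1⊥)) ⊗ (p1 ⅋ (p1⊥ ⊗ p1⊥))) ⅋ p1)
  [⊗]  ⊢ p1, p1, ((p1 ⅋ (p1⊥ ⊗ p1⊥)) ⊗ (p1 ⅋ (p1⊥ ⊗ p1⊥)))
    [⅋]  ⊢ p1, (p1 ⅋ (p1⊥ ⊗ p1⊥))
      [⊗]  ⊢ p1, p1, (p1⊥ ⊗ p1⊥)
        [Ax]  ⊢ p1, p1⊥
        [Ax]  ⊢ p1, p1⊥
    [⅋]  ⊢ p1, (p1 ⅋ (p1⊥ ⊗ p1⊥))
      [⊗]  ⊢ p1, p1, (p1⊥ ⊗ p1⊥)
        [Ax]  ⊢ p1, p1⊥
        [Ax]  ⊢ p1, p1⊥

Result: YES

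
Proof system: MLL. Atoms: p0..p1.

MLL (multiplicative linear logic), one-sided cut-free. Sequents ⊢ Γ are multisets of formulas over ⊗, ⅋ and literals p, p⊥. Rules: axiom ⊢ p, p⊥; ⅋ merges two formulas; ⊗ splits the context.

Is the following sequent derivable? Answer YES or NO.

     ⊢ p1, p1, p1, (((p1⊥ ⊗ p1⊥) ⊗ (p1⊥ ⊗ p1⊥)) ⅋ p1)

Proof tree:
[⅋]  ⊢ p1, p1, p1, (((p1⊥ ⊗ p1⊥) ⊗ (p1⊥ ⊗ p1⊥)) ⅋ p1)
  [⊗]  ⊢ p1, p1, p1, p1, ((p1⊥ ⊗ p1⊥) ⊗ (p1⊥ ⊗ p1⊥))
    [⊗]  ⊢ p1, p1, (p1⊥ ⊗ p1⊥)
      [Ax]  ⊢ p1, p1⊥
      [Ax]  ⊢ p1, p1⊥
    [⊗]  ⊢ p1, p1, (p1⊥ ⊗ p1⊥)
      [Ax]  ⊢ p1, p1⊥
      [Ax]  ⊢ p1, p1⊥

Result: YES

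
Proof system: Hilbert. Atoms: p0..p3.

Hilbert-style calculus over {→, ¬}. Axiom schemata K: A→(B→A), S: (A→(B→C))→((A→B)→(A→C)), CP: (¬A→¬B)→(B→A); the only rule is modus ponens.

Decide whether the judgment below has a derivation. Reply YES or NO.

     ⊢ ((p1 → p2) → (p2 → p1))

Enumerate valuations to refute Γ ⊢ Δ:
  v=0000: Γ:[] Δ:[((p1 → p2) → (p2 → p1))=T] refutes=False
  v=0001: Γ:[] Δ:[((p1 → p2) → (p2 → p1))=T] refutes=False
  v=0010: Γ:[] Δ:[((p1 → p2) → (p2 → p1))=F] refutes=True  ← countermodel

Result: NO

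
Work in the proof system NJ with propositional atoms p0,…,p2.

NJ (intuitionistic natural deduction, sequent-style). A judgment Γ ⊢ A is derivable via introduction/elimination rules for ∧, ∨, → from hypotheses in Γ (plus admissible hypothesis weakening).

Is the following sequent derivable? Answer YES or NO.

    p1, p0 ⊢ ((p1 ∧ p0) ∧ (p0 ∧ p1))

Derivation (root first):
[∧I] p1, p0 ⊢ ((p1 ∧ p0) ∧ (p0 ∧ p1))
  [∧I] p1, p0 ⊢ (p1 ∧ p0)
    [Ax] p1 ⊢ p1
    [Ax] p0 ⊢ p0
  [∧I] p1, p0 ⊢ (p0 ∧ p1)
    [Ax] p0 ⊢ p0
    [Ax] p1 ⊢ p1

Result: YES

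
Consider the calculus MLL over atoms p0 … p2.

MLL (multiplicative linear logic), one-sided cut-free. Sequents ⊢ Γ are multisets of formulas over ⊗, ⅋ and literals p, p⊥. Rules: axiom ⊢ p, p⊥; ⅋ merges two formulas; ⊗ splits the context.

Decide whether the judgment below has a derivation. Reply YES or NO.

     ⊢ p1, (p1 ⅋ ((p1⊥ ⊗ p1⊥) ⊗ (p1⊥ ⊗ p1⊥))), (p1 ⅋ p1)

Derivation trace:
[⅋]  ⊢ p1, (p1 ⅋ ((p1⊥ ⊗ p1⊥) ⊗ (p1⊥ ⊗ p1⊥))), (p1 ⅋ p1)
  [⅋]  ⊢ p1, p1, p1, (p1 ⅋ ((p1⊥ ⊗ p1⊥) ⊗ (p1⊥ ⊗ p1⊥)))
    [⊗]  ⊢ p1, p1, p1, p1, ((p1⊥ ⊗ p1⊥) ⊗ (p1⊥ ⊗ p1⊥))
      [⊗]  ⊢ p1, p1, (p1⊥ ⊗ p1⊥)
        [Ax]  ⊢ p1, p1⊥
        [Ax]  ⊢ p1, p1⊥
      [⊗]  ⊢ p1, p1, (p1⊥ ⊗ p1⊥)
        [Ax]  ⊢ p1, p1⊥
        [Ax]  ⊢ p1, p1⊥

Result: YES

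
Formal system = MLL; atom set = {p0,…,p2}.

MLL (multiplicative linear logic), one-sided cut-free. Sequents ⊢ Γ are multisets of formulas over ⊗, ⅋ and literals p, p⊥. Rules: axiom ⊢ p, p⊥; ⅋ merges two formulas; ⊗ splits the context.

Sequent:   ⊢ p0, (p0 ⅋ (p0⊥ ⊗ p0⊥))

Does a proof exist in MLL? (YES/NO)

Derivation trace:
[⅋]  ⊢ p0, (p0 ⅋ (p0⊥ ⊗ p0⊥))
  [⊗]  ⊢ p0, p0, (p0⊥ ⊗ p0⊥)
    [Ax]  ⊢ p0, p0⊥
    [Ax]  ⊢ p0, p0⊥

Result: YES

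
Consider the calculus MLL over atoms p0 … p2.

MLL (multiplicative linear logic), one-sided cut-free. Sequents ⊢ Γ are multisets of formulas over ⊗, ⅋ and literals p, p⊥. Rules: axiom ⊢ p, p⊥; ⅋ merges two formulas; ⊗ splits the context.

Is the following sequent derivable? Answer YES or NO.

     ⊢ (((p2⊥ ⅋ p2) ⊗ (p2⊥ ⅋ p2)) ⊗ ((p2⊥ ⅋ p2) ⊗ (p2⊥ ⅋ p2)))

Derivation (root first):
[⊗]  ⊢ (((p2⊥ ⅋ p2) ⊗ (p2⊥ ⅋ p2)) ⊗ ((p2⊥ ⅋ p2) ⊗ (p2⊥ ⅋ p2)))
  [⊗]  ⊢ ((p2⊥ ⅋ p2) ⊗ (p2⊥ ⅋ p2))
    [⅋]  ⊢ (p2⊥ ⅋ p2)
      [Ax]  ⊢ p2, p2⊥
    [⅋]  ⊢ (p2⊥ ⅋ p2)
      [Ax]  ⊢ p2, p2⊥
  [⊗]  ⊢ ((p2⊥ ⅋ p2) ⊗ (p2⊥ ⅋ p2))
    [⅋]  ⊢ (p2⊥ ⅋ p2)
      [Ax]  ⊢ p2, p2⊥
    [⅋]  ⊢ (p2⊥ ⅋ p2)
      [Ax]  ⊢ p2, p2⊥

Result: YES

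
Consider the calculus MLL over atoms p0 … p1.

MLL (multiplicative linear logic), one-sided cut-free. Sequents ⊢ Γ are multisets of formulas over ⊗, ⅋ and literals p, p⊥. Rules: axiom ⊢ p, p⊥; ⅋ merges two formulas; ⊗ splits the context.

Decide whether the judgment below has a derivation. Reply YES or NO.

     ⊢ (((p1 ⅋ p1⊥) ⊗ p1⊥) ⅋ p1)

Derivation (root first):
[⅋]  ⊢ (((p1 ⅋ p1⊥) ⊗ p1⊥) ⅋ p1)
  [⊗]  ⊢ p1, ((p1 ⅋ p1⊥) ⊗ p1⊥)
    [⅋]  ⊢ (p1 ⅋ p1⊥)
      [Ax]  ⊢ p1, p1⊥
    [Ax]  ⊢ p1, p1⊥

Result: YES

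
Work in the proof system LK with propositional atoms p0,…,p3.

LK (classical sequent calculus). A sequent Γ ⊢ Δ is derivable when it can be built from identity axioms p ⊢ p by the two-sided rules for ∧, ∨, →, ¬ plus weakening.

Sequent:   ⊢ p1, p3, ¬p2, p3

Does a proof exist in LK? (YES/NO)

Search for a countermodel by truth-table:
  v=0000: Γ:[] Δ:[p1=F, p3=F, ¬p2=T, p3=F] refutes=False
  v=0001: Γ:[] Δ:[p1=F, p3=T, ¬p2=T, p3=T] refutes=False
  v=0010: Γ:[] Δ:[p1=F, p3=F, ¬p2=F, p3=F] refutes=True  ← countermodel

Result: NO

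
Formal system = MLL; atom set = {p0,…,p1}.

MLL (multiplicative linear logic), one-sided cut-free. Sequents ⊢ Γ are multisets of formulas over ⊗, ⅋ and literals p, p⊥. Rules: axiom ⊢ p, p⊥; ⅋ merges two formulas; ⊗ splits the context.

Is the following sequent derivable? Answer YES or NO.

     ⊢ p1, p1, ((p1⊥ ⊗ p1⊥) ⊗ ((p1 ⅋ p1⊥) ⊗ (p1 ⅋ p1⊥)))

Derivation trace:
[⊗]  ⊢ p1, p1, ((p1⊥ ⊗ p1⊥) ⊗ ((p1 ⅋ p1⊥) ⊗ (p1 ⅋ p1⊥)))
  [⊗]  ⊢ p1, p1, (p1⊥ ⊗ p1⊥)
    [Ax]  ⊢ p1, p1⊥
    [Ax]  ⊢ p1, p1⊥
  [⊗]  ⊢ ((p1 ⅋ p1⊥) ⊗ (p1 ⅋ p1⊥))
    [⅋]  ⊢ (p1 ⅋ p1⊥)
      [Ax]  ⊢ p1, p1⊥
    [⅋]  ⊢ (p1 ⅋ p1⊥)
      [Ax]  ⊢ p1, p1⊥

Result: YES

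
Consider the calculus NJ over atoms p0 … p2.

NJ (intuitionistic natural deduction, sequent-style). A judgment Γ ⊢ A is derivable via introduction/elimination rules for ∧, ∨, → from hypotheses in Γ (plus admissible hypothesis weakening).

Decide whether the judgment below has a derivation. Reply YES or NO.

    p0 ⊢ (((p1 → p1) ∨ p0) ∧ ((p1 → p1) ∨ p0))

Derivation (root first):
[∧I] p0 ⊢ (((p1 → p1) ∨ p0) ∧ ((p1 → p1) ∨ p0))
  [Wk] p0 ⊢ ((p1 → p1) ∨ p0)
    [∨I₁]  ⊢ ((p1 → p1) ∨ p0)
      [→I]  ⊢ (p1 → p1)
        [Ax] p1 ⊢ p1
  [∨I₁]  ⊢ ((p1 → p1) ∨ p0)
    [→I]  ⊢ (p1 → p1)
      [Ax] p1 ⊢ p1

Result: YES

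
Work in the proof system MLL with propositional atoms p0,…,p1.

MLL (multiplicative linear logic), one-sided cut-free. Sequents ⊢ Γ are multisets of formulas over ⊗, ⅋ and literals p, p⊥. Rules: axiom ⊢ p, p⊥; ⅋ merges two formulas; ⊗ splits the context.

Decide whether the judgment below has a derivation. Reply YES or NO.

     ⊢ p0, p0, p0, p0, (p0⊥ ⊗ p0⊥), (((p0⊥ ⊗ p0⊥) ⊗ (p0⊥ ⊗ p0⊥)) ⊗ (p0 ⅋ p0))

Proof tree:
[⊗]  ⊢ p0, p0, p0, p0, (p0⊥ ⊗ p0⊥), (((p0⊥ ⊗ p0⊥) ⊗ (p0⊥ ⊗ p0⊥)) ⊗ (p0 ⅋ p0))
  [⊗]  ⊢ p0, p0, p0, p0, ((p0⊥ ⊗ p0⊥) ⊗ (p0⊥ ⊗ p0⊥))
    [⊗]  ⊢ p0, p0, (p0⊥ ⊗ p0⊥)
      [Ax]  ⊢ p0, p0⊥
      [Ax]  ⊢ p0, p0⊥
    [⊗]  ⊢ p0, p0, (p0⊥ ⊗ p0⊥)
      [Ax]  ⊢ p0, p0⊥
      [Ax]  ⊢ p0, p0⊥
  [⅋]  ⊢ (p0⊥ ⊗ p0⊥), (p0 ⅋ p0)
    [⊗]  ⊢ p0, p0, (p0⊥ ⊗ p0⊥)
      [Ax]  ⊢ p0, p0⊥
      [Ax]  ⊢ p0, p0⊥

Result: YES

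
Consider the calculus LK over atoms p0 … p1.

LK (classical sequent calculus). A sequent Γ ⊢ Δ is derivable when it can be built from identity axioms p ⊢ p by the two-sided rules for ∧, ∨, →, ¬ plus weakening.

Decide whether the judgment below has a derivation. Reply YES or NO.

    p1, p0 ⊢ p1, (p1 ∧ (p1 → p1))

Derivation trace:
[∧R] p1, p0 ⊢ p1, (p1 ∧ (p1 → p1))
  [Ax] p1 ⊢ p1
  [WL] p0 ⊢ p1, (p1 → p1)
    [→R]  ⊢ p1, (p1 → p1)
      [WR] p1 ⊢ p1, p1
        [Ax] p1 ⊢ p1

Result: YES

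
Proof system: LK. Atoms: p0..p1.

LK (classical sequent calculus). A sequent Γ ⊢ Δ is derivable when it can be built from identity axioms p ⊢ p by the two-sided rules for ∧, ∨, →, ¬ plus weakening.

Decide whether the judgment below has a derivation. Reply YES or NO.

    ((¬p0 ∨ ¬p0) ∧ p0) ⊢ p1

Derivation (root first):
[∧L] ((¬p0 ∨ ¬p0) ∧ p0) ⊢ p1
  [WR] p0, (¬p0 ∨ ¬p0) ⊢ p1
    [∨L] p0, (¬p0 ∨ ¬p0) ⊢ 
      [¬L] p0, ¬p0 ⊢ 
        [Ax] p0 ⊢ p0
      [¬L] p0, ¬p0 ⊢ 
        [Ax] p0 ⊢ p0

Result: YES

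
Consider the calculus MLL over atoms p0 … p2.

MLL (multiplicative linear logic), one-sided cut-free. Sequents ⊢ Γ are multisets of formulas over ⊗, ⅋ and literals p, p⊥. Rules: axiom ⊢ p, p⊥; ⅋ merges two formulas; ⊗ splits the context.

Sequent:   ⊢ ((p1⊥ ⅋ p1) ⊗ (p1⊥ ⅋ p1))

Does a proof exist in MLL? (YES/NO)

Derivation (root first):
[⊗]  ⊢ ((p1⊥ ⅋ p1) ⊗ (p1⊥ ⅋ p1))
  [⅋]  ⊢ (p1⊥ ⅋ p1)
    [Ax]  ⊢ p1, p1⊥
  [⅋]  ⊢ (p1⊥ ⅋ p1)
    [Ax]  ⊢ p1, p1⊥

Result: YES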